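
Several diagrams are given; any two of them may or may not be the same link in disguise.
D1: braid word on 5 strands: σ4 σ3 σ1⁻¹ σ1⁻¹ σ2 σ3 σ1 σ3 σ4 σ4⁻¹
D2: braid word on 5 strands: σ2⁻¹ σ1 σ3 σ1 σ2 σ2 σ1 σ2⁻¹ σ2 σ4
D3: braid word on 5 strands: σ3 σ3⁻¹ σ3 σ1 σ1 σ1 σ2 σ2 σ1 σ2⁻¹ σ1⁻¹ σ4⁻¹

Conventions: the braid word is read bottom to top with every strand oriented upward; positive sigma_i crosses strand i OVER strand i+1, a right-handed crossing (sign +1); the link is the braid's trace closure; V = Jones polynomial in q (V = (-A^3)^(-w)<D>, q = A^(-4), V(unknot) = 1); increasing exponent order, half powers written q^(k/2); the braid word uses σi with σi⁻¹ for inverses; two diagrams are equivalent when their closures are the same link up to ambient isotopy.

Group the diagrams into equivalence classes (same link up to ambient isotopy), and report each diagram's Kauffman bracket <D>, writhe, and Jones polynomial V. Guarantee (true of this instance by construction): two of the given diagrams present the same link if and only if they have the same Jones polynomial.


equivalence classes: {D1} | {D2, D3}
D1 (bracket -A^-4 + 1 + A^8; 10 crossings at w = +4): V = q + q^3 - q^4
V(D2) = q - q^2 + 2q^3 - q^4 + q^5 - q^6  [10 crossings, <D> = -A^-6 + A^-2 - A^2 + 2A^6 - A^10 + A^14, w = +6]
D3 (bracket -A^-12 + A^-8 - A^-4 + 2 - A^4 + A^8; 12 crossings at w = +4): V = q - q^2 + 2q^3 - q^4 + q^5 - q^6
key observation: 2 values of V(q) split the 3 diagrams


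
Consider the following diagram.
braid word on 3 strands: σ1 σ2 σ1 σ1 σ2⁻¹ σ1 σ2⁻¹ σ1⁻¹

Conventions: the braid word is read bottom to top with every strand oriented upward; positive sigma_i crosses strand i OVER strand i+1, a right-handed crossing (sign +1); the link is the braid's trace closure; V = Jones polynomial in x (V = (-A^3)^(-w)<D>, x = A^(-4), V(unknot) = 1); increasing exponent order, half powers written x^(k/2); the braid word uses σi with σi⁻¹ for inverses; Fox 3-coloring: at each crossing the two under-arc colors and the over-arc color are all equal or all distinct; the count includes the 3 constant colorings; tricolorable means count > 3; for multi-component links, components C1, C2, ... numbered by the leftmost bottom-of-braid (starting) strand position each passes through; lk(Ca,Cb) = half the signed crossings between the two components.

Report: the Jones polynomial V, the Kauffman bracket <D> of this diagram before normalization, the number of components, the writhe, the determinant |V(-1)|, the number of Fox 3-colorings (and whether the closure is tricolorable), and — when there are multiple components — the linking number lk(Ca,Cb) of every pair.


Jones polynomial: V(x) = x + x^3 - x^4
<D> = -A^-10 + A^-6 + A^2; writhe +2
components 1, writhe +2 (8 crossings)
3-colorings: 9 of 3^8, det 3 — tricolorable
note: w = +2 shifts under R1 moves; the (-A^3)^(-2) factor cancels that in V


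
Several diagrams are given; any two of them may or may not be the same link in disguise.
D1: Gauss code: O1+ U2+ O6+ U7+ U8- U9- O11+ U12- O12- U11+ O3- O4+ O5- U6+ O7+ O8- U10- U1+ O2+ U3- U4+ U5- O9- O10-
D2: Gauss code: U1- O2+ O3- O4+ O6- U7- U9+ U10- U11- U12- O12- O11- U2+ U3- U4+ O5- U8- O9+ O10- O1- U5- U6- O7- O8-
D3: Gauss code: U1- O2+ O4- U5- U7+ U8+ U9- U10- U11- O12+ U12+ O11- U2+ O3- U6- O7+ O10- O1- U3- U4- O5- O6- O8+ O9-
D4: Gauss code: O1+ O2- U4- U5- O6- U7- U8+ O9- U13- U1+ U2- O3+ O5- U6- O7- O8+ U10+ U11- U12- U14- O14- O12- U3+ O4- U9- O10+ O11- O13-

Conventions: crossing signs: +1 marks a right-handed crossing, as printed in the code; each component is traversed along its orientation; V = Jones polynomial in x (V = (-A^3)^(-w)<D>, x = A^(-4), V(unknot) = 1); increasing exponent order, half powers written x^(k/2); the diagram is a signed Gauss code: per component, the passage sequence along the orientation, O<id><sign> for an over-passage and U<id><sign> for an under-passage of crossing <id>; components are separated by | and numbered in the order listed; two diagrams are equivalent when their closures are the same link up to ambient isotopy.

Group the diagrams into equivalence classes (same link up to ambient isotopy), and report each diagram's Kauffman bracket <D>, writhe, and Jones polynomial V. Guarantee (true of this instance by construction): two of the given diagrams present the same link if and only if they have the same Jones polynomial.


grouping into links: {D1} | {D2, D3, D4}
V(D1) = x^-2 - x^-1 + 1 - x + x^2  (w 0, c 12, <D> = A^-8 - A^-4 + 1 - A^4 + A^8)
D2 (bracket A^-14 - A^-10 + 2A^-6 - A^-2 + A^2 - A^6; 12 crossings at w = -6): V = -x^-6 + x^-5 - x^-4 + 2x^-3 - x^-2 + x^-1
V(D3) = -x^-6 + x^-5 - x^-4 + 2x^-3 - x^-2 + x^-1  [12 crossings, <D> = A^-8 - A^-4 + 2 - A^4 + A^8 - A^12, w = -4]
V(D4) = -x^-6 + x^-5 - x^-4 + 2x^-3 - x^-2 + x^-1  (w -6, c 14, <D> = A^-14 - A^-10 + 2A^-6 - A^-2 + A^2 - A^6)
why: 2 classes among 4 diagrams; unequal V(x) rules out equality


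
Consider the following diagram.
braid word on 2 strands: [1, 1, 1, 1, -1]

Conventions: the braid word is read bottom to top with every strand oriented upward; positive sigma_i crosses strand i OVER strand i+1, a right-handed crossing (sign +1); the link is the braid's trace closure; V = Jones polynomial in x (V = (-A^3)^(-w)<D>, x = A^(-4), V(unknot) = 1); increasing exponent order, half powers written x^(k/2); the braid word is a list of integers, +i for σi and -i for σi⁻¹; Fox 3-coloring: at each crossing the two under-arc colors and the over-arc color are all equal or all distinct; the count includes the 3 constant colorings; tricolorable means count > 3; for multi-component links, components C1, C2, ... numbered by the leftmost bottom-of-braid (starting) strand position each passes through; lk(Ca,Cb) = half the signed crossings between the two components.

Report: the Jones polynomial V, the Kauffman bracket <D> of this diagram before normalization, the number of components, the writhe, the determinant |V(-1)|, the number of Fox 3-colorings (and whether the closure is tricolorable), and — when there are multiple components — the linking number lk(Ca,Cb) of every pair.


V(x) = x + x^3 - x^4
bracket: A^-7 - A^-3 - A^5, w = +3
1 component, writhe +3, over 5 crossings
det 3, colorings 9 of 3^5 — tricolorable
observation: |V(-1)| = 3: so tricolorable, since 3 divides 3


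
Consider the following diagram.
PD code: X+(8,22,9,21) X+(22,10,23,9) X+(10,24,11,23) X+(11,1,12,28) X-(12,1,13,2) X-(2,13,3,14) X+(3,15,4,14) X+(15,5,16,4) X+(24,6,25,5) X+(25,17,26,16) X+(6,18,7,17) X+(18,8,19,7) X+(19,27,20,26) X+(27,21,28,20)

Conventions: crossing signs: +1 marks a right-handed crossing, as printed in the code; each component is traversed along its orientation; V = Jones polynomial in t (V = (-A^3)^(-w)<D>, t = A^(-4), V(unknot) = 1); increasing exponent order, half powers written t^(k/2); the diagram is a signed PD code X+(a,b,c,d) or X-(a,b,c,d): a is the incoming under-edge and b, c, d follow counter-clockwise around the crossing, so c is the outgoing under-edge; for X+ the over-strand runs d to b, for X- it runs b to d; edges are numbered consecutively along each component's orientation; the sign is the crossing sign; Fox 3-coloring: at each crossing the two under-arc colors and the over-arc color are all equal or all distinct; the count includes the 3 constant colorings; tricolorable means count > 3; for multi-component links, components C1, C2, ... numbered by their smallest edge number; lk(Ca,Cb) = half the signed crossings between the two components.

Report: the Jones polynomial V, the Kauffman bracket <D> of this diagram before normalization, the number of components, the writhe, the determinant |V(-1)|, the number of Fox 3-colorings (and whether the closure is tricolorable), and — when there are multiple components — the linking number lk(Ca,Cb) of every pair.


V(t) = t^4 + t^6 - t^8 + t^9 - t^10 + t^11 - t^12
bracket: -A^-18 + A^-14 - A^-10 + A^-6 - A^-2 + A^6 + A^14, w = +10
1 component, writhe +10, over 14 crossings
det 3, colorings 9 of 3^14 — tricolorable
observation: |V(-1)| = 3: so tricolorable, since 3 divides 3


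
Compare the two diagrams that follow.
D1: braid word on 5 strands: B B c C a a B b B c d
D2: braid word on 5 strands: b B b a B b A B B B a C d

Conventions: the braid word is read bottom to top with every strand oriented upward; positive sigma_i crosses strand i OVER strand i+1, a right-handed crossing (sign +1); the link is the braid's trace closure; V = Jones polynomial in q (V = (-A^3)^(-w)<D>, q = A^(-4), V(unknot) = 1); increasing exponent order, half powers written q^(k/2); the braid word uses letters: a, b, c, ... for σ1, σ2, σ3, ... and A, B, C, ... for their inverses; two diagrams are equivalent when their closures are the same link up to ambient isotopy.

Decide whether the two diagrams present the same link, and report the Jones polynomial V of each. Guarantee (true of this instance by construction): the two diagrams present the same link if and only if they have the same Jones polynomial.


equivalent: no
D1 (bracket A^-3 + 2A^5 - A^9 + A^13 - A^17; 11 crossings at w = +1): V = q^(-7/2) - q^(-5/2) + q^(-3/2) - 2q^(-1/2) - q^(3/2)
V(D2) = -q^(-5/2) - q^(-1/2)  (w -1, c 13, <D> = A^-1 + A^7)
key observation: comparing 2 Jones polynomials yields 2 groups


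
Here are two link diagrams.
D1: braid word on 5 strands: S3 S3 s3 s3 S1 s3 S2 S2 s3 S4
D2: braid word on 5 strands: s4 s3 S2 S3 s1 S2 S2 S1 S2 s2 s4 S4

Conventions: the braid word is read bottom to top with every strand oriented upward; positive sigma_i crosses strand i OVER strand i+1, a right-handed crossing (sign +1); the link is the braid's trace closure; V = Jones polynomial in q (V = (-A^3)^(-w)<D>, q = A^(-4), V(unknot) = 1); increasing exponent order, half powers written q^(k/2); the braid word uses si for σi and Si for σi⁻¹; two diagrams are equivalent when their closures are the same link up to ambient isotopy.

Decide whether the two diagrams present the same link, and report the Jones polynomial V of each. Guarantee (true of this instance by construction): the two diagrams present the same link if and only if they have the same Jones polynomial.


equivalent: no
V(D1) = q^-2 + 2 + q^2  (w -2, c 10, <D> = A^-14 + 2A^-6 + A^2)
D2 (bracket A^-6 + A^-2 + A^2 + A^6; 12 crossings at w = -2): V = q^-3 + q^-2 + q^-1 + 1
why: 2 values of V(q) split the 2 diagrams


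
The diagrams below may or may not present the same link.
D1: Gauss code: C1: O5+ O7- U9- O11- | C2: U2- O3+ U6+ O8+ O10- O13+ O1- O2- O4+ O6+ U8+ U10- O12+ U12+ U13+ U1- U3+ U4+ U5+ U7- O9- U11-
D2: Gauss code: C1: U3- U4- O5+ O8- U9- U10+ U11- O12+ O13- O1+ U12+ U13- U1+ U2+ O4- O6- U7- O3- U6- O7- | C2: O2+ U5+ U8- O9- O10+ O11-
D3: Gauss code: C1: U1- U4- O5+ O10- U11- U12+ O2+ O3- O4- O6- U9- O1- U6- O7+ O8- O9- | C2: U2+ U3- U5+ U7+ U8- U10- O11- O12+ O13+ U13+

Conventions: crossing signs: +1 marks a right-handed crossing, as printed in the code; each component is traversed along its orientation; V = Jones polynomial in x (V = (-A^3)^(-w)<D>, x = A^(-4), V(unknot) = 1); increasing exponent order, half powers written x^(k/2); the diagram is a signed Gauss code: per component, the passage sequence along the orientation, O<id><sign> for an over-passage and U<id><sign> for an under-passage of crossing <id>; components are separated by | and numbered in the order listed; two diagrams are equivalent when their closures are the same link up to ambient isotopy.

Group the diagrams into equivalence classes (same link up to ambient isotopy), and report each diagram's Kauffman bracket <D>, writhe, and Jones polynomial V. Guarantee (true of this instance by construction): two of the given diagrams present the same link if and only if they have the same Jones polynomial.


classes: {D1} | {D2, D3}
V(D1) = -x^(-5/2) - x^(-1/2)  [13 crossings, <D> = A^5 + A^13, w = +1]
D2 (bracket A^-7 + A^-3 + A - A^9; 13 crossings at w = -3): V = x^(-9/2) - x^(-5/2) - x^(-3/2) - x^(-1/2)
V(D3) = x^(-9/2) - x^(-5/2) - x^(-3/2) - x^(-1/2)  [13 crossings, <D> = A^-7 + A^-3 + A - A^9, w = -3]
note: V(x) takes 2 values over 3 diagrams, fixing the grouping


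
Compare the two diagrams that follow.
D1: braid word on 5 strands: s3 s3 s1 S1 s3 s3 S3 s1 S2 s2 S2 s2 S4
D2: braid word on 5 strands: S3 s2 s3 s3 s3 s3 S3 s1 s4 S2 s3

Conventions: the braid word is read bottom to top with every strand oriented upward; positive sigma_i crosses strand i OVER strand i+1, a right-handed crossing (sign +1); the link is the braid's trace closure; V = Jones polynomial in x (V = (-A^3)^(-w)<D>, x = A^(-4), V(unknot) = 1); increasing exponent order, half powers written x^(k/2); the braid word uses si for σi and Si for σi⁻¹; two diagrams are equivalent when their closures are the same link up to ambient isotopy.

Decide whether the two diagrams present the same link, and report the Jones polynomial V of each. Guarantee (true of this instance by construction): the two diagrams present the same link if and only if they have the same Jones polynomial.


same link: yes
V(D1) = -x^(1/2) - x^(3/2) - x^(5/2) + x^(9/2)  [13 crossings, <D> = -A^-9 + A^-1 + A^3 + A^7, w = +3]
V(D2) = -x^(1/2) - x^(3/2) - x^(5/2) + x^(9/2)  [11 crossings, <D> = -A^-3 + A^5 + A^9 + A^13, w = +5]
insight: D2 (11 crossings) and D1 (13) are Markov-related braid presentations


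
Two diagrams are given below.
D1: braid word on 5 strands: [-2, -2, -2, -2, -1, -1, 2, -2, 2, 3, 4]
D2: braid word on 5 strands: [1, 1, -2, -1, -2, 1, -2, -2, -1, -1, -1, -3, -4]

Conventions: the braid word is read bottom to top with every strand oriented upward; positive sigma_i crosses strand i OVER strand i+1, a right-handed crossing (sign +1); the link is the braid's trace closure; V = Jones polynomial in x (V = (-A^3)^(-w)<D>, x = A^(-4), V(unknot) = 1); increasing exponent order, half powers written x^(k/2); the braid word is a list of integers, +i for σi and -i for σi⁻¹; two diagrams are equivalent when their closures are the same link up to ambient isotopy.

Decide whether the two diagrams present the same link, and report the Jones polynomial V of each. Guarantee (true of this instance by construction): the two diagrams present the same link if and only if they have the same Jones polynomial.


equivalent: yes
D1 (bracket A^-3 + 2A^5 - A^9 + A^13 - A^17; 11 crossings at w = -3): V = x^(-13/2) - x^(-11/2) + x^(-9/2) - 2x^(-7/2) - x^(-3/2)
V(D2) = x^(-13/2) - x^(-11/2) + x^(-9/2) - 2x^(-7/2) - x^(-3/2)  [13 crossings, <D> = A^-15 + 2A^-7 - A^-3 + A - A^5, w = -7]
observation: all 2 diagrams share one V(x), hence one class


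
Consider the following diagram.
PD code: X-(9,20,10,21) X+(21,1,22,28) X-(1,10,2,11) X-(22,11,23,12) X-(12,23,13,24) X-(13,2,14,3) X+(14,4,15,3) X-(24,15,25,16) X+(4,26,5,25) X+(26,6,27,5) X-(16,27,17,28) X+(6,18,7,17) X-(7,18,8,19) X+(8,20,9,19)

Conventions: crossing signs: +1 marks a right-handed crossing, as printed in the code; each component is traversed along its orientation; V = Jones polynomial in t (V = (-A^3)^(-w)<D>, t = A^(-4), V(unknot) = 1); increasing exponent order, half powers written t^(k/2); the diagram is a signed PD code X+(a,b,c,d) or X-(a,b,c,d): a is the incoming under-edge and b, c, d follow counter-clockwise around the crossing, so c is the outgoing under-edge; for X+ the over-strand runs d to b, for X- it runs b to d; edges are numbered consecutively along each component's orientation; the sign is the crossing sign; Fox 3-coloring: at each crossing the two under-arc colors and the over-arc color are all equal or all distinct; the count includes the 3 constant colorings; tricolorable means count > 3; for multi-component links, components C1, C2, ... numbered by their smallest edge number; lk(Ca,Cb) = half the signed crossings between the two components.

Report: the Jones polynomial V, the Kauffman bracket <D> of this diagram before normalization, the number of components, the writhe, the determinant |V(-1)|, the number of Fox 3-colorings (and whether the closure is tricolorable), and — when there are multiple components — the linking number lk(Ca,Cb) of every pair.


Jones polynomial: V(t) = -t^-4 + t^-3 + t^-1
<D> = A^-2 + A^6 - A^10; writhe -2
components 1, writhe -2 (14 crossings)
3-colorings: 9 of 3^14, det 3 — tricolorable
note: det 3 = |V(-1)|; divisible by 3, so tricolorable


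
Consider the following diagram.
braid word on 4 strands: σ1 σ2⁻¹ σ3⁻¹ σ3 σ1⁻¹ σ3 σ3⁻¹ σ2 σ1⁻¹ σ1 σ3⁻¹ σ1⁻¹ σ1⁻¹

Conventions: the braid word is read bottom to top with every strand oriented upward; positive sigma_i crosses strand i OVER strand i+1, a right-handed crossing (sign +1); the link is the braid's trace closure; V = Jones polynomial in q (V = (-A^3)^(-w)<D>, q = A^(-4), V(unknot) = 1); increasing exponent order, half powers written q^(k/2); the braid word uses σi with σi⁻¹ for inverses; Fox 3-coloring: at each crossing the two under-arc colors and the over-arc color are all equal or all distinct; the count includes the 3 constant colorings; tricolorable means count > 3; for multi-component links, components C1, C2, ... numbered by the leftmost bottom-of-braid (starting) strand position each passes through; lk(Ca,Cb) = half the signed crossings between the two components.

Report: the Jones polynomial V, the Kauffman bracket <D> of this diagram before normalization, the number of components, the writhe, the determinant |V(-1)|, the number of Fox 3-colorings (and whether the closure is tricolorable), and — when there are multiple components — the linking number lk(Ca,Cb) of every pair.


V(q) = 1
bracket: -A^-9, w = -3
1 component, writhe -3, over 13 crossings
det 1, colorings 3 of 3^13 — not tricolorable
observation: |V(-1)| = 1: so not tricolorable, since 3 does not divide 1


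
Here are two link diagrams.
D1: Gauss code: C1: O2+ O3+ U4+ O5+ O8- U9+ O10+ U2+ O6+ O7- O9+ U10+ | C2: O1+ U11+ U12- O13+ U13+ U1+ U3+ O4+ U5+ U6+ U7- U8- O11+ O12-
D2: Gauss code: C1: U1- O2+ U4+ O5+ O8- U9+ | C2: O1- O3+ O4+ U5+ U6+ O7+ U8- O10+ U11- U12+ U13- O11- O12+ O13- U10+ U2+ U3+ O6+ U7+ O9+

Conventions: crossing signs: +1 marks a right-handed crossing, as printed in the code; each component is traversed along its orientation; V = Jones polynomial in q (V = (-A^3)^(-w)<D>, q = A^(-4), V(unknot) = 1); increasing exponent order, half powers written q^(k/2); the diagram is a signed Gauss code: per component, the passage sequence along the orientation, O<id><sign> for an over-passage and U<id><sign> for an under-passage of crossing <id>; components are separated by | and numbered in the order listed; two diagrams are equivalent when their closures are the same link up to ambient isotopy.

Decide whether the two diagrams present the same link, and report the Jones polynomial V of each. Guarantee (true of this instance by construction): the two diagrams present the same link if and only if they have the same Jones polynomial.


equivalent: yes
D1 (bracket -A^-5 + A^-1 - A^3 + 2A^7 + A^15; 13 crossings at w = +7): V = -q^(3/2) - 2q^(7/2) + q^(9/2) - q^(11/2) + q^(13/2)
V(D2) = -q^(3/2) - 2q^(7/2) + q^(9/2) - q^(11/2) + q^(13/2)  [13 crossings, <D> = -A^-11 + A^-7 - A^-3 + 2A + A^9, w = +5]
observation: all 2 diagrams share one V(q), hence one class


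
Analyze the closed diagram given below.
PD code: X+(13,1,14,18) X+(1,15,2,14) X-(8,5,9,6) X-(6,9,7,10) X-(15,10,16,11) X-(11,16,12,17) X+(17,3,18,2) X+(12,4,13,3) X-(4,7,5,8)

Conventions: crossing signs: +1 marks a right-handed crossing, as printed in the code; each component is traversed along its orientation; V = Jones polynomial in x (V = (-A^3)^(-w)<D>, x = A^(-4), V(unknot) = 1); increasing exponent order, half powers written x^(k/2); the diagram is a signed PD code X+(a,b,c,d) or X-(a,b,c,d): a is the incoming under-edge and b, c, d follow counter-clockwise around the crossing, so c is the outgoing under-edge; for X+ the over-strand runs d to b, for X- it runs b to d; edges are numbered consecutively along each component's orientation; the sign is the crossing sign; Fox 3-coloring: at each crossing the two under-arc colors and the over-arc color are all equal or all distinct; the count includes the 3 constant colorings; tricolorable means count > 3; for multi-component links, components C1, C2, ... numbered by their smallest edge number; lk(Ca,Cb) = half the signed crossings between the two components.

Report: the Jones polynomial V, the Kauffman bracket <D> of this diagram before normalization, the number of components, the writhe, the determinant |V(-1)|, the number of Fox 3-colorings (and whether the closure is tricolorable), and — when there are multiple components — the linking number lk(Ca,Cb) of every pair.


V = -x^-4 + x^-3 + x^-1
<D> = -A - A^9 + A^13 (w = -1)
1 component over 9 crossings, w = -1
9 Fox colorings among 3^9, |V(-1)| = 3: tricolorable
why: the span of V is 3, forcing >= 3 crossings in any diagram


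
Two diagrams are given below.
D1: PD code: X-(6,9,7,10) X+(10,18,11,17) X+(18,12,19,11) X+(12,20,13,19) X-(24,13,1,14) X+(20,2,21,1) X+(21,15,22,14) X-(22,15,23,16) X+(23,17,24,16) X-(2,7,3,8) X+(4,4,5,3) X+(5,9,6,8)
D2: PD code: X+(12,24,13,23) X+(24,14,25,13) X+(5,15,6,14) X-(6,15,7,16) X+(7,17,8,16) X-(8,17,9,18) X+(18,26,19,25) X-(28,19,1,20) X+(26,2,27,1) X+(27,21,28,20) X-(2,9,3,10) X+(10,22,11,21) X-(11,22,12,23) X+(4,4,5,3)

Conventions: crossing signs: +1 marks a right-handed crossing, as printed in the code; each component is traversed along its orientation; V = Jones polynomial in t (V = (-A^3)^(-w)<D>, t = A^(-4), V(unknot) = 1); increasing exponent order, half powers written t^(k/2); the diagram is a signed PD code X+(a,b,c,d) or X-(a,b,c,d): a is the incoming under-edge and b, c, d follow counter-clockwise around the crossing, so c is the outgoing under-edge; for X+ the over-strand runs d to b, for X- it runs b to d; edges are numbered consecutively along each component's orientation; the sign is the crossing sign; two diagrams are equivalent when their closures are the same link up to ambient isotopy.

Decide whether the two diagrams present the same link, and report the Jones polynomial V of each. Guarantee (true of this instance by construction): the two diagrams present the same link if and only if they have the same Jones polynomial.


equivalent: yes
D1 (bracket -A^-4 + 1 + A^8; 12 crossings at w = +4): V = t + t^3 - t^4
V(D2) = t + t^3 - t^4  [14 crossings, <D> = -A^-4 + 1 + A^8, w = +4]
observation: one V(t) for all 2 diagrams — one class (guaranteed)


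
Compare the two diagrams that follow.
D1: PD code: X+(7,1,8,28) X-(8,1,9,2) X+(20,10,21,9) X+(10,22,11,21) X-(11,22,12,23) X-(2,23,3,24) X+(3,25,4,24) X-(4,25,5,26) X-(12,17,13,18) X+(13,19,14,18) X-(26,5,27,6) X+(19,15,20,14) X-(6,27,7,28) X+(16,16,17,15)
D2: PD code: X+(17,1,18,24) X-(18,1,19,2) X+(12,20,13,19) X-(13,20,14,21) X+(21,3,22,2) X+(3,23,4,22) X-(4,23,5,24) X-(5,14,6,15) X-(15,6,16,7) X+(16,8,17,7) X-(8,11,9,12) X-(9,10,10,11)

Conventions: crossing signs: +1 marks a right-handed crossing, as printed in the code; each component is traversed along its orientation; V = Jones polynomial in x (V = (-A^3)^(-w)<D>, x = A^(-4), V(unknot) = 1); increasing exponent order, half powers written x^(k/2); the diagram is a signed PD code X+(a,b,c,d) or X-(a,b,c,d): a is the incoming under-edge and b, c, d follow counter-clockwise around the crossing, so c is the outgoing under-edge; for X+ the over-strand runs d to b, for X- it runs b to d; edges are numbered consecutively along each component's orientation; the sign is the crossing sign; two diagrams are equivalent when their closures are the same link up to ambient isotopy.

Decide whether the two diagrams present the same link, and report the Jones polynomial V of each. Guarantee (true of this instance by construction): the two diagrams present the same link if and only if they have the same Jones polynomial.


equivalent: no
V(D1) = -x^-4 + x^-3 + x^-1  (w 0, c 14, <D> = A^4 + A^12 - A^16)
D2 (bracket A^-6; 12 crossings at w = -2): V = 1
why: 2 classes among 2 diagrams; unequal V(x) rules out equality


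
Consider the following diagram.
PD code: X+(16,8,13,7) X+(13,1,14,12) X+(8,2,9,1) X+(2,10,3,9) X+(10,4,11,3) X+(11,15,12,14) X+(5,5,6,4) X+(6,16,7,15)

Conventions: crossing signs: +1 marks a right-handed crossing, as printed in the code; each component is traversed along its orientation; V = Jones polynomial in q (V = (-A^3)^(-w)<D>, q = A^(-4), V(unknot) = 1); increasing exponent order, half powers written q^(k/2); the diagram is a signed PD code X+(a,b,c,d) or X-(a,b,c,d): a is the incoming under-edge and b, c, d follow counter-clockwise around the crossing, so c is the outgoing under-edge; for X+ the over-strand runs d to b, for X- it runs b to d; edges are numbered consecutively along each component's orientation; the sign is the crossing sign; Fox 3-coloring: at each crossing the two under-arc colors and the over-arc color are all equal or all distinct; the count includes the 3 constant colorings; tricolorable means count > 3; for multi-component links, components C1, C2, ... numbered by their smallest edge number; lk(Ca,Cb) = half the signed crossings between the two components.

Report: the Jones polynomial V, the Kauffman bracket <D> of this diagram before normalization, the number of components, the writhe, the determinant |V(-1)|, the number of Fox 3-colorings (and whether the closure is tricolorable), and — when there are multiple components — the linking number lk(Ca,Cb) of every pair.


Jones polynomial: V(q) = -q^(5/2) - q^(9/2) - q^(13/2) + q^(15/2)
<D> = A^-6 - A^-2 - A^6 - A^14; writhe +8
components 2, writhe +8 (8 crossings)
linking number lk(C1,C2) = +2
3-colorings: 3 of 3^8, det 4 — not tricolorable
note: span 5 respects span(V) <= c + mu - 1 = 9 for this 2-component diagram


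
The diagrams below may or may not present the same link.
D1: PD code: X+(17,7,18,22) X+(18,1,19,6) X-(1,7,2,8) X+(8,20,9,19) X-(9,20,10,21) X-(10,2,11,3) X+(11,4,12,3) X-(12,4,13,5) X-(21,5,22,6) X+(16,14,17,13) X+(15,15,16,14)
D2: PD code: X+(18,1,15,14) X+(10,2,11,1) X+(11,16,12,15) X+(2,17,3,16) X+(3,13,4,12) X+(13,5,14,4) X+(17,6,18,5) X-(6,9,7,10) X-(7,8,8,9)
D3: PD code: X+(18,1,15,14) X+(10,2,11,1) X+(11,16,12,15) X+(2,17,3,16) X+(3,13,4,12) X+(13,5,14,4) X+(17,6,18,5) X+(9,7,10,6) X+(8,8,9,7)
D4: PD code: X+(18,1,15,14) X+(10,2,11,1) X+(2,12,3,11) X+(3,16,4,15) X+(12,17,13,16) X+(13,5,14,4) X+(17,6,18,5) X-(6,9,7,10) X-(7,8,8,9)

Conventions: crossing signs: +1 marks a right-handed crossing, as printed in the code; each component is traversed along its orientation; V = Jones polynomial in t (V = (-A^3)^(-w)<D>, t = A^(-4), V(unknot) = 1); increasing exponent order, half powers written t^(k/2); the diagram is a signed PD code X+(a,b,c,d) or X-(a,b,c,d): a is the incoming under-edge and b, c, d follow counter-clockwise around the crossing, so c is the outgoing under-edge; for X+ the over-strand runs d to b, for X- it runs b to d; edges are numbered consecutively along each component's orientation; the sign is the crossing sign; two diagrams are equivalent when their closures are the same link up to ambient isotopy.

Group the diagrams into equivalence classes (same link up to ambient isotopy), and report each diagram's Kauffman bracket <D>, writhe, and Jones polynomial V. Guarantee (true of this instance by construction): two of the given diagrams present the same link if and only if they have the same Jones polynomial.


grouping into links: {D1} | {D2, D3, D4}
V(D1) = -t^(-5/2) - t^(-1/2)  (w +1, c 11, <D> = A^5 + A^13)
D2 (bracket -A^-15 + A^-11 + A^-3 + A^5; 9 crossings at w = +5): V = -t^(5/2) - t^(9/2) - t^(13/2) + t^(15/2)
V(D3) = -t^(5/2) - t^(9/2) - t^(13/2) + t^(15/2)  (w +9, c 9, <D> = -A^-3 + A + A^9 + A^17)
V(D4) = -t^(5/2) - t^(9/2) - t^(13/2) + t^(15/2)  (w +5, c 9, <D> = -A^-15 + A^-11 + A^-3 + A^5)
why: comparing 4 Jones polynomials yields 2 groups


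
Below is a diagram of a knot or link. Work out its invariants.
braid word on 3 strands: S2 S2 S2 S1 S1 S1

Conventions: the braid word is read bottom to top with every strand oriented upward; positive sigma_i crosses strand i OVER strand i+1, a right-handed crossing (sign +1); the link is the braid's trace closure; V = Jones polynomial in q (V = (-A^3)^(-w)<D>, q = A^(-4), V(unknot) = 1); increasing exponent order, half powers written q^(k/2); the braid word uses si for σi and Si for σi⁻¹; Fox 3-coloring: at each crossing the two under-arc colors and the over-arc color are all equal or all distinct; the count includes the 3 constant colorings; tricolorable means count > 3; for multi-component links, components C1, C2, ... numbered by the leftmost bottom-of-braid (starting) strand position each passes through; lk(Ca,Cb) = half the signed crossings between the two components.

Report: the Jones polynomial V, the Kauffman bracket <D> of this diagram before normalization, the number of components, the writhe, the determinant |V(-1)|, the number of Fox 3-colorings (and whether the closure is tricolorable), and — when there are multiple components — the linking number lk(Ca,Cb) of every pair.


V = q^-8 - 2q^-7 + q^-6 - 2q^-5 + 2q^-4 + q^-2
<D> = A^-10 + 2A^-2 - 2A^2 + A^6 - 2A^10 + A^14 (w = -6)
1 component over 6 crossings, w = -6
27 Fox colorings among 3^6, |V(-1)| = 9: tricolorable
why: det 9 = |V(-1)|; divisible by 3, so tricolorable


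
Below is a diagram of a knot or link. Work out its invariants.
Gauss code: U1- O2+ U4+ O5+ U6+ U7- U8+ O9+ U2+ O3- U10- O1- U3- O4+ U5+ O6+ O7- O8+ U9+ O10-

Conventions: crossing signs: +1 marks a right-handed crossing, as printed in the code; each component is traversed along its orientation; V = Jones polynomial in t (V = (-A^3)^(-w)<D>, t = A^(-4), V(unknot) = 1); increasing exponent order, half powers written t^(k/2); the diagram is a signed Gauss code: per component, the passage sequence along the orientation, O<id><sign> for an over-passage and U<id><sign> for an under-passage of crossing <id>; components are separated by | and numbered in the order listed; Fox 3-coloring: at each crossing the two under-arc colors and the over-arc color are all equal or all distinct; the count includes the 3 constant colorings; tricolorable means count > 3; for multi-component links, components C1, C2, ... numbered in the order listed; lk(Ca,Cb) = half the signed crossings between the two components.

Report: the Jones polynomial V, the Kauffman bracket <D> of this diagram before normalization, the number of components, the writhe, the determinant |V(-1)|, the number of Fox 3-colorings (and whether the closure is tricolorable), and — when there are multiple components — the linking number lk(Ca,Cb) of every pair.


V(t) = -t^-2 + 2t^-1 - 2 + 4t - 4t^2 + 4t^3 - 3t^4 + 2t^5 - t^6
bracket: -A^-18 + 2A^-14 - 3A^-10 + 4A^-6 - 4A^-2 + 4A^2 - 2A^6 + 2A^10 - A^14, w = +2
1 component, writhe +2, over 10 crossings
det 23, colorings 3 of 3^10 — not tricolorable
observation: w = +2 shifts under R1 moves; the (-A^3)^(-2) factor cancels that in V


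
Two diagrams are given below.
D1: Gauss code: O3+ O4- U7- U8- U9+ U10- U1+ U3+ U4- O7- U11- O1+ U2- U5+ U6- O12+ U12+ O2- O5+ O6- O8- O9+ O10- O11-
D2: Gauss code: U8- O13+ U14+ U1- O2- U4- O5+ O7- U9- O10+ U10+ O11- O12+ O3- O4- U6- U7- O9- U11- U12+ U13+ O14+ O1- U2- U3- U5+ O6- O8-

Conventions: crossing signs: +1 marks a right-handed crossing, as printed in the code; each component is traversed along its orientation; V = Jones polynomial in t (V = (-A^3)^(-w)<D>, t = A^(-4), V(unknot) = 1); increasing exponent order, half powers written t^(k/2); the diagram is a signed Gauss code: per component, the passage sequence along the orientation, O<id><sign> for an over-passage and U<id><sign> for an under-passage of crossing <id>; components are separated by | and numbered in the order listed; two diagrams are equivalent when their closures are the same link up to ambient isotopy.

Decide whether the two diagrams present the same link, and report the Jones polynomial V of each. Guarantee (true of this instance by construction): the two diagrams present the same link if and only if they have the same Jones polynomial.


equivalent: no
V(D1) = 1  (w -2, c 12, <D> = A^-6)
D2 (bracket A^-8 - A^-4 + 2 - A^4 + A^8 - A^12; 14 crossings at w = -4): V = -t^-6 + t^-5 - t^-4 + 2t^-3 - t^-2 + t^-1
why: comparing 2 Jones polynomials yields 2 groups


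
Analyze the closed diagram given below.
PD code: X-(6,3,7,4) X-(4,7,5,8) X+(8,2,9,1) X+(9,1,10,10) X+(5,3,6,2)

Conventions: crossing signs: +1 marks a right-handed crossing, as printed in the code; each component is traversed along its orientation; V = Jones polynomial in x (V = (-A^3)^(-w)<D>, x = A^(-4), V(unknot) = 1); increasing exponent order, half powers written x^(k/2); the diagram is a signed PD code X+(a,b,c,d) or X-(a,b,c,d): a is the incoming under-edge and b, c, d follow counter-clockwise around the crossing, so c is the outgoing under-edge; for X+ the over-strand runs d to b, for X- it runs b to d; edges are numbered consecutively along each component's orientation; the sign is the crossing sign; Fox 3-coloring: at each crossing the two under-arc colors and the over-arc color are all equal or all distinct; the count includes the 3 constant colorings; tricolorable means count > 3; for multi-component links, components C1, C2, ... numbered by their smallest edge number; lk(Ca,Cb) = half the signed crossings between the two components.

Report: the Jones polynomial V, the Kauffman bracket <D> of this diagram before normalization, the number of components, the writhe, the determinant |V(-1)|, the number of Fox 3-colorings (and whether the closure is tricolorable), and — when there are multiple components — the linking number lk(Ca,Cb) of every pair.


V = 1
<D> = -A^3 (w = +1)
1 component over 5 crossings, w = +1
3 Fox colorings among 3^5, |V(-1)| = 1: not tricolorable
why: w = +1 shifts under R1 moves; the (-A^3)^(-1) factor cancels that in V


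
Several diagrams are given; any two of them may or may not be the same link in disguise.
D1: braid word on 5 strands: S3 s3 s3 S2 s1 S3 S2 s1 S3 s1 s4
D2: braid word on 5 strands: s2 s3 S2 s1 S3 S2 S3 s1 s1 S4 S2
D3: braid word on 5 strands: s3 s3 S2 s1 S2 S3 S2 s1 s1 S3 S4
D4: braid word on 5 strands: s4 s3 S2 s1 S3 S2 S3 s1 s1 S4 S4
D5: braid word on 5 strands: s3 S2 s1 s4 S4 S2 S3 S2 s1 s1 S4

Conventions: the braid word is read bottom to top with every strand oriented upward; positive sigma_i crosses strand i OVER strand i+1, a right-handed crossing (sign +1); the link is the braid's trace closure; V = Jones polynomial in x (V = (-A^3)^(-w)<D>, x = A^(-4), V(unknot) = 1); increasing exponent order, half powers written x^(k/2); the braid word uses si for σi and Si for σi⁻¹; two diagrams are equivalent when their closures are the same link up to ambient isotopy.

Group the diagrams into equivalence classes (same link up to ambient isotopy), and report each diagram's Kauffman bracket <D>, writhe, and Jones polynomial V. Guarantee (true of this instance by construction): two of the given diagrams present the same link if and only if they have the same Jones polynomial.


grouping into links: {D1, D2, D3, D4, D5}
V(D1) = -x^(-3/2) + x^(-1/2) - 2x^(1/2) + x^(3/2) - 2x^(5/2) + x^(7/2)  (w +1, c 11, <D> = -A^-11 + 2A^-7 - A^-3 + 2A - A^5 + A^9)
D2 (bracket -A^-17 + 2A^-13 - A^-9 + 2A^-5 - A^-1 + A^3; 11 crossings at w = -1): V = -x^(-3/2) + x^(-1/2) - 2x^(1/2) + x^(3/2) - 2x^(5/2) + x^(7/2)
V(D3) = -x^(-3/2) + x^(-1/2) - 2x^(1/2) + x^(3/2) - 2x^(5/2) + x^(7/2)  (w -1, c 11, <D> = -A^-17 + 2A^-13 - A^-9 + 2A^-5 - A^-1 + A^3)
D4 (bracket -A^-17 + 2A^-13 - A^-9 + 2A^-5 - A^-1 + A^3; 11 crossings at w = -1): V = -x^(-3/2) + x^(-1/2) - 2x^(1/2) + x^(3/2) - 2x^(5/2) + x^(7/2)
V(D5) = -x^(-3/2) + x^(-1/2) - 2x^(1/2) + x^(3/2) - 2x^(5/2) + x^(7/2)  (w -1, c 11, <D> = -A^-17 + 2A^-13 - A^-9 + 2A^-5 - A^-1 + A^3)
why: all 5 diagrams share one V(x), hence one class


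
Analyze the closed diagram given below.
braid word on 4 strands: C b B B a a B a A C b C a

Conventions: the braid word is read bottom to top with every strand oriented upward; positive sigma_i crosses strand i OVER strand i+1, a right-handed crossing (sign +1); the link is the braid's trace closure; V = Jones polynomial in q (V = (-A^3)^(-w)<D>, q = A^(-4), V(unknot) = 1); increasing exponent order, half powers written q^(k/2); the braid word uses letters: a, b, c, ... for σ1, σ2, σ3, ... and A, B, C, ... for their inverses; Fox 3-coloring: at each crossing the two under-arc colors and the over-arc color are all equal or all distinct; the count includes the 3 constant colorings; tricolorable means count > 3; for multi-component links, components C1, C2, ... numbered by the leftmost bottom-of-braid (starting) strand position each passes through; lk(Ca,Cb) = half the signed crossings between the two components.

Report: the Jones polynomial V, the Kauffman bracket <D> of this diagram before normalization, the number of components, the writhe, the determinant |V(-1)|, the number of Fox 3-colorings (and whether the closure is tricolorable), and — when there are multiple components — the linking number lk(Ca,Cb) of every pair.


V(q) = -q^-5 + 2q^-4 - 3q^-3 + 4q^-2 - 4q^-1 + 5 - 3q + 2q^2 - q^3
bracket: A^-15 - 2A^-11 + 3A^-7 - 5A^-3 + 4A - 4A^5 + 3A^9 - 2A^13 + A^17, w = -1
1 component, writhe -1, over 13 crossings
det 25, colorings 3 of 3^13 — not tricolorable
observation: det 25 = |V(-1)|; not divisible by 3, so not tricolorable


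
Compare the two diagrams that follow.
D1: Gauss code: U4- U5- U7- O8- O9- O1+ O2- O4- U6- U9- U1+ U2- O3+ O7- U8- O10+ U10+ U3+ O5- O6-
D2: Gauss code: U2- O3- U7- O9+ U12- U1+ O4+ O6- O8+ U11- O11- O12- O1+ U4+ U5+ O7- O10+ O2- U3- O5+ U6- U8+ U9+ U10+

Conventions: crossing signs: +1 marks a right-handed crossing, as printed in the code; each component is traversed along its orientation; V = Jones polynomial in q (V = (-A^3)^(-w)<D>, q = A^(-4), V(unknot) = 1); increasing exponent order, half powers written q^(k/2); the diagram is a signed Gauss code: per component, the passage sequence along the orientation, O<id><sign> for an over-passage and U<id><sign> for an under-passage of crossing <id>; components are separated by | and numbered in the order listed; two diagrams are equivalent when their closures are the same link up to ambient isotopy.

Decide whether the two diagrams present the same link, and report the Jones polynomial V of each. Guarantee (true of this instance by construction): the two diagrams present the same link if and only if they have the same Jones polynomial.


equivalent: no
D1 (bracket A^-8 - A^-4 + 2 - A^4 + A^8 - A^12; 10 crossings at w = -4): V = -q^-6 + q^-5 - q^-4 + 2q^-3 - q^-2 + q^-1
D2 (bracket A^-8 - A^-4 + 1 - A^4 + A^8; 12 crossings at w = 0): V = q^-2 - q^-1 + 1 - q + q^2
key observation: 2 values of V(q) split the 2 diagrams


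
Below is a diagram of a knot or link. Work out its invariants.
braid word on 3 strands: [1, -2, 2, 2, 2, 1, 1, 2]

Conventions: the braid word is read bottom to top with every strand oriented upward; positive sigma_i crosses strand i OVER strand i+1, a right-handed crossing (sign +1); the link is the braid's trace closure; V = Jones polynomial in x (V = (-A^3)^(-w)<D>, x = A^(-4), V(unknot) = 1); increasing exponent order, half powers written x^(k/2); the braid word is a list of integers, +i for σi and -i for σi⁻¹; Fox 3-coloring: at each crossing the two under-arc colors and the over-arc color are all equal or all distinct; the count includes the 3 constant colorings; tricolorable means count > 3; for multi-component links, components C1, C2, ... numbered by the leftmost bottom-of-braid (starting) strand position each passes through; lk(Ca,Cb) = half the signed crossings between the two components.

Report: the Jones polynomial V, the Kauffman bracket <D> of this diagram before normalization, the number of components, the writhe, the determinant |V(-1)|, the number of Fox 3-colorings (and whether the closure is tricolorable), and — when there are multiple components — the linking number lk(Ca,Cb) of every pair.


Jones polynomial: V(x) = x^2 + x^4 - x^5 + x^6 - x^7
<D> = -A^-10 + A^-6 - A^-2 + A^2 + A^10; writhe +6
components 1, writhe +6 (8 crossings)
3-colorings: 3 of 3^8, det 5 — not tricolorable
note: inverse pairs cancel, leaving σ1 σ2 σ2 σ1 σ1 σ2
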